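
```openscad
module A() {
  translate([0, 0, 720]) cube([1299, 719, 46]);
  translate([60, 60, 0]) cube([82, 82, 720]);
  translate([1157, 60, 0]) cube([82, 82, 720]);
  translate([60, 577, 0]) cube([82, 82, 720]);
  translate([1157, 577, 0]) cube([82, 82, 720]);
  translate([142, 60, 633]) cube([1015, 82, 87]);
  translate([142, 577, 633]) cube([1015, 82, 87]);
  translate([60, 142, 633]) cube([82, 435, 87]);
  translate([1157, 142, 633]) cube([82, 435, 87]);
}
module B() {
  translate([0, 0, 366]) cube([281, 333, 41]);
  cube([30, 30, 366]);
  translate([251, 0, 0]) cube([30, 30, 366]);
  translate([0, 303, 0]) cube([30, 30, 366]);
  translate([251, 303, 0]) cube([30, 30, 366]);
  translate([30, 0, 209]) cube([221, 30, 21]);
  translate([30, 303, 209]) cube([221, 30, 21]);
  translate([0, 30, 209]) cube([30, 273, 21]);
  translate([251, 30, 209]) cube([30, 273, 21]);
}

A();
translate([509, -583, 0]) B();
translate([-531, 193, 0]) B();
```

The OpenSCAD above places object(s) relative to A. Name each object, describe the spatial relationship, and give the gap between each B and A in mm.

A is a table. B is a stool. Two stools sit around the table at the −y, −x sides. The gap between each stool and the table is 250 mm.

Each stool's nearest face is 250 mm from the table's bounding box.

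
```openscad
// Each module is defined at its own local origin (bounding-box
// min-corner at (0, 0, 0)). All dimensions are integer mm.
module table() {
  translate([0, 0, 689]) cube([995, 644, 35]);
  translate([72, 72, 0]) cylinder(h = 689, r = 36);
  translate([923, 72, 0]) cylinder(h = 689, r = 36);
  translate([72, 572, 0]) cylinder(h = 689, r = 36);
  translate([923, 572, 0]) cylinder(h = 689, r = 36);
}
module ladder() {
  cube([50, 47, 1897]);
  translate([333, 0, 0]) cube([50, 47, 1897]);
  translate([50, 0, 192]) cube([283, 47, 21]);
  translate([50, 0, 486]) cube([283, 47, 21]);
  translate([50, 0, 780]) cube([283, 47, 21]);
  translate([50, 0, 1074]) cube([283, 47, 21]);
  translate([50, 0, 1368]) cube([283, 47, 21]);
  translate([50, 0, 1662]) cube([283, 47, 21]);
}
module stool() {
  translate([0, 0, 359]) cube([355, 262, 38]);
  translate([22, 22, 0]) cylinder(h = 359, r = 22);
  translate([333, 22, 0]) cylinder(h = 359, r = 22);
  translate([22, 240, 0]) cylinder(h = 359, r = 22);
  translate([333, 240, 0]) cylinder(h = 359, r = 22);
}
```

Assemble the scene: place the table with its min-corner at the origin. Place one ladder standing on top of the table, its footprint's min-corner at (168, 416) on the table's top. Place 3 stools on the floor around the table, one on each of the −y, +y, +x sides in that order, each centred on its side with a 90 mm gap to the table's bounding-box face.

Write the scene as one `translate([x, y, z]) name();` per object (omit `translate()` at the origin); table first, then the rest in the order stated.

table();
translate([168, 416, 724]) ladder();
translate([320, -352, 0]) stool();
translate([320, 734, 0]) stool();
translate([1085, 191, 0]) stool();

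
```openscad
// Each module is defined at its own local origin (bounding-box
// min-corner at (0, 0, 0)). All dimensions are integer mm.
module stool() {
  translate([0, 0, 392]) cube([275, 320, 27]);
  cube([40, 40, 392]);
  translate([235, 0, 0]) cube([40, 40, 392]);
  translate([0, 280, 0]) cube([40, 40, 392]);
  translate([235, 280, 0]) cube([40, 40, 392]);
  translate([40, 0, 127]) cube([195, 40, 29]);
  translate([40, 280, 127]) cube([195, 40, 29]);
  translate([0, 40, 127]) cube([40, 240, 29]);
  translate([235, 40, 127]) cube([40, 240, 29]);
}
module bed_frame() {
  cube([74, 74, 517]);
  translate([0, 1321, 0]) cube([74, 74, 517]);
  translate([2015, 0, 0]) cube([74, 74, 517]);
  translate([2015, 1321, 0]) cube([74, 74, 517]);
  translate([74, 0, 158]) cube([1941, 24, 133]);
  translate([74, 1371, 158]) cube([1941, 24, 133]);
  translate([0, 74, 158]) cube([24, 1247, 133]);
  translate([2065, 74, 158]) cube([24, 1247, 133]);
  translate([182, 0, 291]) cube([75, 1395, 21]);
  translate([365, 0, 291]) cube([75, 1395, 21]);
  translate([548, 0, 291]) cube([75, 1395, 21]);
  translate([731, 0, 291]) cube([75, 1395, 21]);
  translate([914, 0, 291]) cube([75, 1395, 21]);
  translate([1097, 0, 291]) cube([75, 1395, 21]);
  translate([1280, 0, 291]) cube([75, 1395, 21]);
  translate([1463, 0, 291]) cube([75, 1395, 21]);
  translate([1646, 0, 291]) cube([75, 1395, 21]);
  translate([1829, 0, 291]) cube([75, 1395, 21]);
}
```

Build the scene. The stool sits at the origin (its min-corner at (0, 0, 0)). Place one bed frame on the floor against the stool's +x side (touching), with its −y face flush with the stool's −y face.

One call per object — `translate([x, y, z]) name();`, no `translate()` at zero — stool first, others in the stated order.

stool();
translate([275, 0, 0]) bed_frame();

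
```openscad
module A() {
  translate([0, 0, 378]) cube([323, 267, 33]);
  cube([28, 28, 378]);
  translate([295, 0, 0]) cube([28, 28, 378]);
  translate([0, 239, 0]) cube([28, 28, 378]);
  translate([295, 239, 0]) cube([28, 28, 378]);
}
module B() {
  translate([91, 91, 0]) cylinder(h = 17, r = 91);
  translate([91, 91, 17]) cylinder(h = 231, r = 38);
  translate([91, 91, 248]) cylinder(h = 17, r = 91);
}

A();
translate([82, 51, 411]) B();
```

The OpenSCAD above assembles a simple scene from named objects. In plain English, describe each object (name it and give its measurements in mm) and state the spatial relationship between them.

A is a four-legged stool. The seat is a 323×267×33 mm slab whose top surface is at z = 411 mm; four square legs, each 28×28 mm in cross-section, run from the floor (z = 0) to the underside of the seat, each flush with a corner of the seat.

B is a spool: two coaxial disc flanges of radius 91 mm and thickness 17 mm, joined by a core cylinder of radius 38 mm and height 231 mm. The lower flange rests on z = 0 and the three cylinders share a vertical axis.

The spool is on top of the stool.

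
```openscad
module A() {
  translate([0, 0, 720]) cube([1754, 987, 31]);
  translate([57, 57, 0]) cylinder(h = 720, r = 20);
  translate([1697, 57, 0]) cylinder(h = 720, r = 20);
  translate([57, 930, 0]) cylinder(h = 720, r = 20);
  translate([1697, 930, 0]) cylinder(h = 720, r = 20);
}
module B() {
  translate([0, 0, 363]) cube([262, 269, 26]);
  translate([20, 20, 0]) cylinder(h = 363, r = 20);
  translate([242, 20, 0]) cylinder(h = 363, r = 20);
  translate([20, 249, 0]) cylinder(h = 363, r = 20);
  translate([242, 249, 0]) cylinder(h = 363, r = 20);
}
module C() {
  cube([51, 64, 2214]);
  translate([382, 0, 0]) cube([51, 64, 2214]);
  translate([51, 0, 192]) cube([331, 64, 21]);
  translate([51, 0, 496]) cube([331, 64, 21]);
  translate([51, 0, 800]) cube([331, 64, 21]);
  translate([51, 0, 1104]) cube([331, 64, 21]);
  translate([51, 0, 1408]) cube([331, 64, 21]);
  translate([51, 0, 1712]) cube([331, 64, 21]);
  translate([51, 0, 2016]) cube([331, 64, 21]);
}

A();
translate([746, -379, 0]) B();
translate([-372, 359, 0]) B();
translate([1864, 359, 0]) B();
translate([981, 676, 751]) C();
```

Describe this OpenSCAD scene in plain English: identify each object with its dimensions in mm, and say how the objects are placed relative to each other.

A is a rectangular dining table. The top is 1754×987×31 mm with its upper surface at z = 751 mm. It stands on four round legs of 40 mm diameter, each leg's bounding box inset 37 mm from the nearest pair of top edges, running from the floor to the underside of the top.

B is a four-legged stool. The seat is 262×269 mm, 26 mm thick, top at z = 389 mm. It stands on four round legs, each 40 mm in diameter, from z = 0 to the seat underside, each leg's axis is inset half a diameter from the nearest pair of seat edges (so the leg's bounding box is flush with the corner).

C is a wooden ladder with two side rails of 51×64 mm section and 2214 mm height, set 433 mm apart overall. Between them run 7 rectangular rungs (64 mm deep, 21 mm thick), front faces flush with the rails' −y face. The bottom of the first rung is 192 mm above the floor and each subsequent rung is 304 mm higher than the one below.

Three stools sit around the table at the −y, −x, +x sides. The ladder is on top of the table.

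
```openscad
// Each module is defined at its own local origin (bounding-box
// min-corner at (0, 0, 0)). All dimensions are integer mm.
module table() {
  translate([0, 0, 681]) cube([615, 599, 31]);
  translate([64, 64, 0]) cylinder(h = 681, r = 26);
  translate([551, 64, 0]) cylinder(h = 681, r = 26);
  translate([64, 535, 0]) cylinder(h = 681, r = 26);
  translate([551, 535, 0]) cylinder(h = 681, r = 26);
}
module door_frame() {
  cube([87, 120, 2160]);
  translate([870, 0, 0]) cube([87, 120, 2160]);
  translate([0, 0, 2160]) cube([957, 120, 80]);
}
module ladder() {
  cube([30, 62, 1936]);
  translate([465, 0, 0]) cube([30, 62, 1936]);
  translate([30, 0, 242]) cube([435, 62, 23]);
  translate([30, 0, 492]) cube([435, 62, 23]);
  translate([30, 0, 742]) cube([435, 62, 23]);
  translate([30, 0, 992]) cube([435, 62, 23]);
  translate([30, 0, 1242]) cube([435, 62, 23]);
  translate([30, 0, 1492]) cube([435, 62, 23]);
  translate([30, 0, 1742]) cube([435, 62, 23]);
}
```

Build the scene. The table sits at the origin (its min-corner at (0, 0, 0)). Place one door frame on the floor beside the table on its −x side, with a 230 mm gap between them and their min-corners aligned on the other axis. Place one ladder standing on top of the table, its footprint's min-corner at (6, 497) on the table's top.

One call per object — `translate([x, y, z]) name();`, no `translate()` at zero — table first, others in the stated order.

table();
translate([-1187, 0, 0]) door_frame();
translate([6, 497, 712]) ladder();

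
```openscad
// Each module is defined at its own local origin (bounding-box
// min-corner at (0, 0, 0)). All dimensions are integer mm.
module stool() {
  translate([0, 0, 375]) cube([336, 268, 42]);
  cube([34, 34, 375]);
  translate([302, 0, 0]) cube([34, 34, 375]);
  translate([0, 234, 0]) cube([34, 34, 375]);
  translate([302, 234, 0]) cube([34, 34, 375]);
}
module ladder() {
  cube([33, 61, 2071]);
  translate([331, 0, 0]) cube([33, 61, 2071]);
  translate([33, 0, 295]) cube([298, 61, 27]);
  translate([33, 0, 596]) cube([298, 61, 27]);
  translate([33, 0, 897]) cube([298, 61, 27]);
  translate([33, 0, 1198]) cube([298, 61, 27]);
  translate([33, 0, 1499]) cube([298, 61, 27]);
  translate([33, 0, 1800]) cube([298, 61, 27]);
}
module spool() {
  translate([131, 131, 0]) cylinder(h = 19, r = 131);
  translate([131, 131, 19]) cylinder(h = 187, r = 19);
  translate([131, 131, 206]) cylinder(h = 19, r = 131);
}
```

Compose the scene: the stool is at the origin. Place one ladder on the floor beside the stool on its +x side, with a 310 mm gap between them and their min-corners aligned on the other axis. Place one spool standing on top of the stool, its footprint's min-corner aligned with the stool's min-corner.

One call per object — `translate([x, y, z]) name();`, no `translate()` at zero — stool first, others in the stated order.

stool();
translate([646, 0, 0]) ladder();
translate([0, 0, 417]) spool();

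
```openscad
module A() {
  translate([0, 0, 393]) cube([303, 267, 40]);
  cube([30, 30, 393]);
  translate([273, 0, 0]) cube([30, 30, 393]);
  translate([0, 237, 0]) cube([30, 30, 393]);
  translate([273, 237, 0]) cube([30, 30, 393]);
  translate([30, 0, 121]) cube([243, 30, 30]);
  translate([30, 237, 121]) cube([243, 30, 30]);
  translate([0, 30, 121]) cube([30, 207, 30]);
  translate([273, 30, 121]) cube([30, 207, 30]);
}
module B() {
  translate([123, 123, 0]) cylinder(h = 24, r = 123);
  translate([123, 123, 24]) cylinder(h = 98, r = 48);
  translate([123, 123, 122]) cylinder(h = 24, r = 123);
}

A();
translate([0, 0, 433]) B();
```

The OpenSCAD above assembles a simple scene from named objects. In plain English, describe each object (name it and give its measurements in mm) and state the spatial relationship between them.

A is a simple wooden stool: a rectangular seat 303 mm (x) by 267 mm (y), 40 mm thick, top face at z = 433 mm, on four square legs, each 30×30 mm in cross-section. The legs rest on z = 0, each flush with a corner of the seat. Four stretchers, 30 mm wide and 30 mm tall, connect adjacent legs with their undersides at z = 121 mm, each running between the inner faces of the legs it joins and aligned with the legs' outer faces on the other axis.

B is a spool: two coaxial disc flanges of radius 123 mm and thickness 24 mm, joined by a core cylinder of radius 48 mm and height 98 mm. The lower flange rests on z = 0 and the three cylinders share a vertical axis.

The spool is on top of the stool.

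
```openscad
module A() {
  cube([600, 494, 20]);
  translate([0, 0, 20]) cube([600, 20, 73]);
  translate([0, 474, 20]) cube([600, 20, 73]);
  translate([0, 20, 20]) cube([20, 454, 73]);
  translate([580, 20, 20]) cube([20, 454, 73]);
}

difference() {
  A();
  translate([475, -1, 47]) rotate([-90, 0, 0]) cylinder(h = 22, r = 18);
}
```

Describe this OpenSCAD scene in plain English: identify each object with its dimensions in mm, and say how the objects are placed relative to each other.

A is an open storage box with external size 600×494×93 mm and wall thickness 20 mm (the base is also 20 mm thick). The base covers the whole footprint; the four walls stand on the base, with the y-facing walls full-width and the x-facing walls fitting between their inner faces.

The open box has a circular hole of radius 18 mm through its front wall, centred at (x = 475, z = 47).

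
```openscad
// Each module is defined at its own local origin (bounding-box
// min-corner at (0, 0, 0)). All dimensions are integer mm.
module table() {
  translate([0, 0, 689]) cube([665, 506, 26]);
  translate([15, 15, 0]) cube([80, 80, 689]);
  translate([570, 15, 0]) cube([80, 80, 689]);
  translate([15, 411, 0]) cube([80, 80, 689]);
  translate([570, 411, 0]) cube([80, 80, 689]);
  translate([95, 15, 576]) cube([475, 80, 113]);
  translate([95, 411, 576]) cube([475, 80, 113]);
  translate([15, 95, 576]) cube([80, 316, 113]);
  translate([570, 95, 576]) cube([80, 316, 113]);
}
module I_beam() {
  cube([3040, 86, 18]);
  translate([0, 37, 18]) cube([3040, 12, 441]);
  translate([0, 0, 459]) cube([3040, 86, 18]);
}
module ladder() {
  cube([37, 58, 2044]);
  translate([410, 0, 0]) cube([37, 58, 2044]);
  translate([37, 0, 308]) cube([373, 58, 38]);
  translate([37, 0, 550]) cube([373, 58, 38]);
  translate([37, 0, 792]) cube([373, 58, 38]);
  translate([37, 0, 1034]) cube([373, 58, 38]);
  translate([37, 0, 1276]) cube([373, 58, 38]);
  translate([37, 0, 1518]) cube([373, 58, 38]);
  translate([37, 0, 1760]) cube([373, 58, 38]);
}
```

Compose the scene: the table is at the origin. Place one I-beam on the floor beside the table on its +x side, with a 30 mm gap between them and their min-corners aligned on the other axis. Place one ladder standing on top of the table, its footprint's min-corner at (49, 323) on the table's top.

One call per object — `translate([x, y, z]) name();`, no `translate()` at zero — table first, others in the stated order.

table();
translate([695, 0, 0]) I_beam();
translate([49, 323, 715]) ladder();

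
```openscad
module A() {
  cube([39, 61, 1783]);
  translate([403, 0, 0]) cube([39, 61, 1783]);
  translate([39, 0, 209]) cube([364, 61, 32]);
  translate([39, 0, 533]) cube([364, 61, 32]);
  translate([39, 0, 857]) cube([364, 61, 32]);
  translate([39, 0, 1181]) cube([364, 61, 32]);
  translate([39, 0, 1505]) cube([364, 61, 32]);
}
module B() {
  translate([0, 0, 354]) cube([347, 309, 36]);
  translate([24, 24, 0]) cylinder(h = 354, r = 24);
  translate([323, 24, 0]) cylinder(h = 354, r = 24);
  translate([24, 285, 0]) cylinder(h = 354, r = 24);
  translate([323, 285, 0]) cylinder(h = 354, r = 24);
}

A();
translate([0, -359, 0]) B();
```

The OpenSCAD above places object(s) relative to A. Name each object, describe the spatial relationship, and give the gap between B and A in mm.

A is a ladder. B is a stool. The stool is on the floor beside the ladder on its −y side. The gap between the stool and the ladder is 50 mm.

The stool's nearest face is 50 mm from the ladder's −y face.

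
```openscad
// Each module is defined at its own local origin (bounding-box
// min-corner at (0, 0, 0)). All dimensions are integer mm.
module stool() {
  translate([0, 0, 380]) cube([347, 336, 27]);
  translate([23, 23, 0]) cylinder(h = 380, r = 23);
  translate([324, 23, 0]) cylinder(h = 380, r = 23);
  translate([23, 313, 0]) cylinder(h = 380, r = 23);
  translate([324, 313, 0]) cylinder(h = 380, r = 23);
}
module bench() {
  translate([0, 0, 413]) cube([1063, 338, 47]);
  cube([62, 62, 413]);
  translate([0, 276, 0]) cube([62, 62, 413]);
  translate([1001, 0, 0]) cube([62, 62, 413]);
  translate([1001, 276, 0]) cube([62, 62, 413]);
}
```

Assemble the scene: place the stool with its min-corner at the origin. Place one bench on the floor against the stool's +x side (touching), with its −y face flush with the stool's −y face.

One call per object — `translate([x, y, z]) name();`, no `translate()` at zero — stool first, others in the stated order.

stool();
translate([347, 0, 0]) bench();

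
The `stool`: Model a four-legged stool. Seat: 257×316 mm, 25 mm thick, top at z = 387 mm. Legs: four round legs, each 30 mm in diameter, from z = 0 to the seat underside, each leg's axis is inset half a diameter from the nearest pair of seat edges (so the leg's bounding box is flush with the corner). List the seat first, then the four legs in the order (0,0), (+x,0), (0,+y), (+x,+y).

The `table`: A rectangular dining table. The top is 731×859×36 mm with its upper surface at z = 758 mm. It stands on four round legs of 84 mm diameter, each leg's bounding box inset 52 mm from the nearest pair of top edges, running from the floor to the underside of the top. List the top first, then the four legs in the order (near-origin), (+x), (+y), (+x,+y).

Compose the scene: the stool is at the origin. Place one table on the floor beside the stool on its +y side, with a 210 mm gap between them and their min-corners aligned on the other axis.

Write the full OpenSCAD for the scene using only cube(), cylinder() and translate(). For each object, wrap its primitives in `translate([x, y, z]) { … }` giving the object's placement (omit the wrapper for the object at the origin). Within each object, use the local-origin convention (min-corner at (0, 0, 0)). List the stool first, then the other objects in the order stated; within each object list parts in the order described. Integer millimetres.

translate([0, 0, 362]) cube([257, 316, 25]);
translate([15, 15, 0]) cylinder(h = 362, r = 15);
translate([242, 15, 0]) cylinder(h = 362, r = 15);
translate([15, 301, 0]) cylinder(h = 362, r = 15);
translate([242, 301, 0]) cylinder(h = 362, r = 15);
translate([0, 526, 0]) {
  translate([0, 0, 722]) cube([731, 859, 36]);
  translate([94, 94, 0]) cylinder(h = 722, r = 42);
  translate([637, 94, 0]) cylinder(h = 722, r = 42);
  translate([94, 765, 0]) cylinder(h = 722, r = 42);
  translate([637, 765, 0]) cylinder(h = 722, r = 42);
}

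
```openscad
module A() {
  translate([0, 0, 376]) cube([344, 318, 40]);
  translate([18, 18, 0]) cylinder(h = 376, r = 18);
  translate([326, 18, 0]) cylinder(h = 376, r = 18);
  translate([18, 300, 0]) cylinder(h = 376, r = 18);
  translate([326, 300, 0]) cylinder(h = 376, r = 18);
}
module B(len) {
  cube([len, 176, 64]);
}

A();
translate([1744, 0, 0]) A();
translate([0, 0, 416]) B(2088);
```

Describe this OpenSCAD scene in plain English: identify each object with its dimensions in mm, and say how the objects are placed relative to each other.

A is a simple wooden stool: a rectangular seat 344 mm (x) by 318 mm (y), 40 mm thick, top face at z = 416 mm, on four round legs, each 36 mm in diameter. The legs rest on z = 0, each leg's axis is inset half a diameter from the nearest pair of seat edges (so the leg's bounding box is flush with the corner).

B is a rectangular beam 2088 mm long (x), 176 mm deep (y), 64 mm thick (z).

The beam spans the tops of two stools placed 1400 mm apart, resting at z = 416 mm.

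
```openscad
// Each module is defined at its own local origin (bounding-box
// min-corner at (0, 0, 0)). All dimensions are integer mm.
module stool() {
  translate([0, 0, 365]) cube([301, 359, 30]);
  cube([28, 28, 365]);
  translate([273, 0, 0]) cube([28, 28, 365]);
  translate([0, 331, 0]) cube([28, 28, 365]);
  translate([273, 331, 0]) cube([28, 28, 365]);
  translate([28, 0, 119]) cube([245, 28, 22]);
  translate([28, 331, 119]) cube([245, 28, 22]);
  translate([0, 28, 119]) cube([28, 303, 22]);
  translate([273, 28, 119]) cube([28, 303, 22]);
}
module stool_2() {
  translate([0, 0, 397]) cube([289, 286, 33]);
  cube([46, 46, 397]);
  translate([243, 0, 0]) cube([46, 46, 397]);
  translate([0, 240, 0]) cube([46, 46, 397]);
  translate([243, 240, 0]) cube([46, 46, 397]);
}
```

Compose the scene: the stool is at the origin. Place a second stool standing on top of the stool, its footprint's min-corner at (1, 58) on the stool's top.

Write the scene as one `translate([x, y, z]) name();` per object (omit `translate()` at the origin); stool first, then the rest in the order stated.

stool();
translate([1, 58, 395]) stool_2();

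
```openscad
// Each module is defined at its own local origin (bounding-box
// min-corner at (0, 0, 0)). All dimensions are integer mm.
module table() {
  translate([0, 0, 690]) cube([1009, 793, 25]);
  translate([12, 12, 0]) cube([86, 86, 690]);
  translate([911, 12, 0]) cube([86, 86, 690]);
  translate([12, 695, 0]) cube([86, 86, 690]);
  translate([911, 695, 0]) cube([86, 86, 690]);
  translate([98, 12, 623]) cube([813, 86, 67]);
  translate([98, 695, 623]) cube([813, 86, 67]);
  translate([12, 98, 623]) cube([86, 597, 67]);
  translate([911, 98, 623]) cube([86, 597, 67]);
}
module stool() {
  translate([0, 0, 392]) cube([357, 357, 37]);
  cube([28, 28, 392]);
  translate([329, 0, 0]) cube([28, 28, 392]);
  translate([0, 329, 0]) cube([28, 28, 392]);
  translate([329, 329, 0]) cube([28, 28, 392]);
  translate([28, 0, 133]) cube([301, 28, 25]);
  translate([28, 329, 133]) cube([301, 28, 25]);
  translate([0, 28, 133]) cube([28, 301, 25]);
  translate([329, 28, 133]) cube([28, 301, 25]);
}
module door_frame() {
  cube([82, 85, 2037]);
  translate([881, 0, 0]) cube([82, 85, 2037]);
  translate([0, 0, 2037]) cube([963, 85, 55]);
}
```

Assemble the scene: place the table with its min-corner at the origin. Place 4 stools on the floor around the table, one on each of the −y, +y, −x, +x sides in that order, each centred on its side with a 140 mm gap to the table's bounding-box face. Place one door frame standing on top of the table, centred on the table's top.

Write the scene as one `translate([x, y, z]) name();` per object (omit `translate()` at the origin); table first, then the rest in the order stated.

table();
translate([326, -497, 0]) stool();
translate([326, 933, 0]) stool();
translate([-497, 218, 0]) stool();
translate([1149, 218, 0]) stool();
translate([23, 354, 715]) door_frame();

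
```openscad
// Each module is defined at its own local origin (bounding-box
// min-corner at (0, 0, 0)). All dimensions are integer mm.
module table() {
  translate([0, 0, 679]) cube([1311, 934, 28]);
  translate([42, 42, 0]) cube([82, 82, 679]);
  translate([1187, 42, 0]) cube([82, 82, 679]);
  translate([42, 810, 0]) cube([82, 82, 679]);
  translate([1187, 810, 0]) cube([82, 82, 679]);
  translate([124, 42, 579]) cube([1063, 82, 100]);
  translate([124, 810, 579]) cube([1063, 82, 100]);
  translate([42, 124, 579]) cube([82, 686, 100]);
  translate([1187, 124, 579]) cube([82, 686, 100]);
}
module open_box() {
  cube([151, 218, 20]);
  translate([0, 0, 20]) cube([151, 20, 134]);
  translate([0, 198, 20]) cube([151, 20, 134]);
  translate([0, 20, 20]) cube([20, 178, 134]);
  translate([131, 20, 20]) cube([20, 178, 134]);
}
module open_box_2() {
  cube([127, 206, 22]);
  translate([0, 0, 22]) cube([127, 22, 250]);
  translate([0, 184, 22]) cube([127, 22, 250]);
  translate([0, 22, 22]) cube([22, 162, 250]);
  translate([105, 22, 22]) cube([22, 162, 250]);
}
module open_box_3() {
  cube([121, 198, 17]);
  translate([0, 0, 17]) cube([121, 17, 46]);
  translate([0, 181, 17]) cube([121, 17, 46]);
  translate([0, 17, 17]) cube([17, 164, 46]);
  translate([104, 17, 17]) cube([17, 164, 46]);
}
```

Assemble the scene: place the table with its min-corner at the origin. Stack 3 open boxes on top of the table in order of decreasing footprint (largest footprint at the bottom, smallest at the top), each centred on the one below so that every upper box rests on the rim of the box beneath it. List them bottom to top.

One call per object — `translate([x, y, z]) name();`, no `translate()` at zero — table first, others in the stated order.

table();
translate([580, 358, 707]) open_box();
translate([592, 364, 861]) open_box_2();
translate([595, 368, 1133]) open_box_3();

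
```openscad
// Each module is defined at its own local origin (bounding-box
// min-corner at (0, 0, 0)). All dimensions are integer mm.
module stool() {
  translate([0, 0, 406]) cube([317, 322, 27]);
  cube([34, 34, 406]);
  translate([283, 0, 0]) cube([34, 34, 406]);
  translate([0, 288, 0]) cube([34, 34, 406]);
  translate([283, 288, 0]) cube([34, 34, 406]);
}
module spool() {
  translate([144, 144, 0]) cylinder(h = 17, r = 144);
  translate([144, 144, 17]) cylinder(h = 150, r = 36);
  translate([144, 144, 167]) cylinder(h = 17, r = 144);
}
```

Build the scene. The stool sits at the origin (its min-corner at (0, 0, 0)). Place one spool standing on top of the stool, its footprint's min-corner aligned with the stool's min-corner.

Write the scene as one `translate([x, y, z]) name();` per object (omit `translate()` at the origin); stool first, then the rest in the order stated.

stool();
translate([0, 0, 433]) spool();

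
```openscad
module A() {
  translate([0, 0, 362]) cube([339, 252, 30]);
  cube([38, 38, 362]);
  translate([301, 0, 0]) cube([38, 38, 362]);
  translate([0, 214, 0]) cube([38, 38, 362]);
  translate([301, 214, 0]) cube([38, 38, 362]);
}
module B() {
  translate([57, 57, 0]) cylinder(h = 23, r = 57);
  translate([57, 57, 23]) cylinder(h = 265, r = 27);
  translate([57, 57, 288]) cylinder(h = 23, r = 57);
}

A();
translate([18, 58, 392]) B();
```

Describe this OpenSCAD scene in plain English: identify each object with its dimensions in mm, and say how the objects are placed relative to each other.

A is a four-legged stool. The seat is a 339×252×30 mm slab whose top surface is at z = 392 mm; four square legs, each 38×38 mm in cross-section, run from the floor (z = 0) to the underside of the seat, each flush with a corner of the seat.

B is a spool: two coaxial disc flanges of radius 57 mm and thickness 23 mm, joined by a core cylinder of radius 27 mm and height 265 mm. The lower flange rests on z = 0 and the three cylinders share a vertical axis.

The spool is on top of the stool.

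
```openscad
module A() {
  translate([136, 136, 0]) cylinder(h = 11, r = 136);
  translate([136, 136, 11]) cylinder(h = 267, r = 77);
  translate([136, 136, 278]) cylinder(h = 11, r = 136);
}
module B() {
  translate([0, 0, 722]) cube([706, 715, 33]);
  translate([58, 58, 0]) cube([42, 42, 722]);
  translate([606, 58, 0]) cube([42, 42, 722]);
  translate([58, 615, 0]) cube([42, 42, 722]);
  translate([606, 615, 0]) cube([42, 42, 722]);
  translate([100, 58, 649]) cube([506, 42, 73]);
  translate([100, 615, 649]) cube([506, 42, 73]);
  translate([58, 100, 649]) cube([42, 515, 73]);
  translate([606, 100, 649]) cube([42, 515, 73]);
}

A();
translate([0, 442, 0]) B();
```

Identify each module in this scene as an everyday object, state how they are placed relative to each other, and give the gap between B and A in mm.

A is a spool. B is a table. The table is on the floor beside the spool on its +y side. The gap between the table and the spool is 170 mm.

The table's nearest face is 170 mm from the spool's +y face.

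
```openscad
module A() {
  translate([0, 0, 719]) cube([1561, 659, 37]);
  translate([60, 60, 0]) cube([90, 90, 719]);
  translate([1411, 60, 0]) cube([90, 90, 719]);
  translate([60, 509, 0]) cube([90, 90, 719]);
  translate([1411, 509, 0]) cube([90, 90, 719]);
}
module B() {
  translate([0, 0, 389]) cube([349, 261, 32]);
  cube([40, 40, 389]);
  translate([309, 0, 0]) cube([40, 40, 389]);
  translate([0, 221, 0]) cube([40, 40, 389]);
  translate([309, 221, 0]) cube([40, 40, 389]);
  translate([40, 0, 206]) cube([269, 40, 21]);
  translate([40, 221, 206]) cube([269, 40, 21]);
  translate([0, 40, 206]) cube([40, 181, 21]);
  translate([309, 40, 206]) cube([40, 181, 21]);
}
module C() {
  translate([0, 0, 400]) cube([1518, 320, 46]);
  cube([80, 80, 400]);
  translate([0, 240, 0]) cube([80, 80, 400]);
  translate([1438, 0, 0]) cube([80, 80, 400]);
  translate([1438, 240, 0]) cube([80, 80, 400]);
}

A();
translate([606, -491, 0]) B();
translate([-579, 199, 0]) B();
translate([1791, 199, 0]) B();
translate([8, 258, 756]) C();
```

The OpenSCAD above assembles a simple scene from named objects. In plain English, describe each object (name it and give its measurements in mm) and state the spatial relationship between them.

A is a table: top 1561 mm (x) × 659 mm (y), 37 mm thick, upper face at z = 756 mm, on four 90×90 mm square legs, each inset 60 mm from the nearest pair of top edges, running from z = 0 to the bottom of the top.

B is a simple wooden stool: a rectangular seat 349 mm (x) by 261 mm (y), 32 mm thick, top face at z = 421 mm, on four square legs, each 40×40 mm in cross-section. The legs rest on z = 0, each flush with a corner of the seat. Four stretchers, 40 mm wide and 21 mm tall, connect adjacent legs with their undersides at z = 206 mm, each running between the inner faces of the legs it joins and aligned with the legs' outer faces on the other axis.

C is a long wooden bench with a 1518 mm (x) × 320 mm (y) seat, 46 mm thick, its top surface 446 mm above the floor. Four 80 mm square legs at the seat corners, flush with the edges, run from z = 0 to the seat underside.

Three stools sit around the table at the −y, −x, +x sides. The bench is on top of the table.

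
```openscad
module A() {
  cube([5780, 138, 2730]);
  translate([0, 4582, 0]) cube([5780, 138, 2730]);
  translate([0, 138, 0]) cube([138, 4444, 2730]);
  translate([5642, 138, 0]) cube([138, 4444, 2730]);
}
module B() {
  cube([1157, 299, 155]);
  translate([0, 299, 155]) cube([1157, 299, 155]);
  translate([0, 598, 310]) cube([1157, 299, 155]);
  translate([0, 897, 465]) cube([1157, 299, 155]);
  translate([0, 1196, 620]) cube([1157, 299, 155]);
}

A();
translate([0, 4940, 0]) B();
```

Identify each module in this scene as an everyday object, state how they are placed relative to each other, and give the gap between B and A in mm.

The staircase's nearest face is 220 mm from the house frame's +y face.

A is a house frame. B is a staircase. The staircase is on the floor beside the house frame on its +y side. The gap between the staircase and the house frame is 220 mm.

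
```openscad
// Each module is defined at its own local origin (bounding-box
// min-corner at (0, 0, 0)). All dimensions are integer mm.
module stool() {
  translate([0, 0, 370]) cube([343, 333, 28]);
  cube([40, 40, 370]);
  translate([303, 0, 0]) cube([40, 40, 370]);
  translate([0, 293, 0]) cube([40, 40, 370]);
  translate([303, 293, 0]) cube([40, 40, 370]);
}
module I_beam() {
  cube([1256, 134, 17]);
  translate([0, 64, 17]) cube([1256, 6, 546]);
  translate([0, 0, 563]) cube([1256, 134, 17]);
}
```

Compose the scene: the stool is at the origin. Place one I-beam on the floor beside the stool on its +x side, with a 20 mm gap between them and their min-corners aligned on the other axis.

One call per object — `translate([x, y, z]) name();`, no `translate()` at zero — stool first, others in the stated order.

stool();
translate([363, 0, 0]) I_beam();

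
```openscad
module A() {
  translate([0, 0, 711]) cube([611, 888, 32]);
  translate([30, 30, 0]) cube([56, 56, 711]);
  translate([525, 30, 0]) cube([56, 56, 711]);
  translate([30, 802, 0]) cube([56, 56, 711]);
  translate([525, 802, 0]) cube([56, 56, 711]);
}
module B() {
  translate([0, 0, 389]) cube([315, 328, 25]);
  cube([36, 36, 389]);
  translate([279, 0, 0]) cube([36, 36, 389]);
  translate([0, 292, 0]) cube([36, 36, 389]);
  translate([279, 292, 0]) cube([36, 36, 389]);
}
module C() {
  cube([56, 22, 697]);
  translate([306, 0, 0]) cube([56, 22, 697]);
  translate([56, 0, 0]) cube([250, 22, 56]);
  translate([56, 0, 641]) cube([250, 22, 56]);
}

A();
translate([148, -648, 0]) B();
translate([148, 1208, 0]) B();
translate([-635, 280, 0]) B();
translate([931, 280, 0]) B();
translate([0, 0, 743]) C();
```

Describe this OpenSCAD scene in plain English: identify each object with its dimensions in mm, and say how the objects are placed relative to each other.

A is a table: top 611 mm (x) × 888 mm (y), 32 mm thick, upper face at z = 743 mm, on four 56×56 mm square legs, each inset 30 mm from the nearest pair of top edges, running from z = 0 to the bottom of the top.

B is a four-legged stool. The seat is a 315×328×25 mm slab whose top surface is at z = 414 mm; four square legs, each 36×36 mm in cross-section, run from the floor (z = 0) to the underside of the seat, each flush with a corner of the seat.

C is a rectangular picture frame lying in the x–z plane (depth along y). The opening is 250 mm wide (x) by 585 mm tall (z), surrounded by a border 56 mm wide on all four sides. The frame is 22 mm deep and is made of two full-height vertical stiles with two horizontal rails fitted between them.

Four stools sit around the table at the −y, +y, −x, +x sides. The picture frame is on top of the table.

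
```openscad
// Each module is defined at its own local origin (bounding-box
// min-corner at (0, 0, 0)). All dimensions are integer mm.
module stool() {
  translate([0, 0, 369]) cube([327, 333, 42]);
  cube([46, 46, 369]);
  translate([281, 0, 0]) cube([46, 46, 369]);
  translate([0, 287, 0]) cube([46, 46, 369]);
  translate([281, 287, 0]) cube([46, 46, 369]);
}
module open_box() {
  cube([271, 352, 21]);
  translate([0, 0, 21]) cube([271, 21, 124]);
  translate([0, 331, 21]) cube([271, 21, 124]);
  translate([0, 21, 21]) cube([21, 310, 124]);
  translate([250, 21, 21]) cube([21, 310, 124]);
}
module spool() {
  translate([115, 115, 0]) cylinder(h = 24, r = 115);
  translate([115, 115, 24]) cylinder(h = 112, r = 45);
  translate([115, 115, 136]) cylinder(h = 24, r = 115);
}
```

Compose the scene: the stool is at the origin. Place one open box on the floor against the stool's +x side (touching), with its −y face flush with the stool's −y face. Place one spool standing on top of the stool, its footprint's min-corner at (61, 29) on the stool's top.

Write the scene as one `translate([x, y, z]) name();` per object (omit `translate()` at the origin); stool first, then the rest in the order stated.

stool();
translate([327, 0, 0]) open_box();
translate([61, 29, 411]) spool();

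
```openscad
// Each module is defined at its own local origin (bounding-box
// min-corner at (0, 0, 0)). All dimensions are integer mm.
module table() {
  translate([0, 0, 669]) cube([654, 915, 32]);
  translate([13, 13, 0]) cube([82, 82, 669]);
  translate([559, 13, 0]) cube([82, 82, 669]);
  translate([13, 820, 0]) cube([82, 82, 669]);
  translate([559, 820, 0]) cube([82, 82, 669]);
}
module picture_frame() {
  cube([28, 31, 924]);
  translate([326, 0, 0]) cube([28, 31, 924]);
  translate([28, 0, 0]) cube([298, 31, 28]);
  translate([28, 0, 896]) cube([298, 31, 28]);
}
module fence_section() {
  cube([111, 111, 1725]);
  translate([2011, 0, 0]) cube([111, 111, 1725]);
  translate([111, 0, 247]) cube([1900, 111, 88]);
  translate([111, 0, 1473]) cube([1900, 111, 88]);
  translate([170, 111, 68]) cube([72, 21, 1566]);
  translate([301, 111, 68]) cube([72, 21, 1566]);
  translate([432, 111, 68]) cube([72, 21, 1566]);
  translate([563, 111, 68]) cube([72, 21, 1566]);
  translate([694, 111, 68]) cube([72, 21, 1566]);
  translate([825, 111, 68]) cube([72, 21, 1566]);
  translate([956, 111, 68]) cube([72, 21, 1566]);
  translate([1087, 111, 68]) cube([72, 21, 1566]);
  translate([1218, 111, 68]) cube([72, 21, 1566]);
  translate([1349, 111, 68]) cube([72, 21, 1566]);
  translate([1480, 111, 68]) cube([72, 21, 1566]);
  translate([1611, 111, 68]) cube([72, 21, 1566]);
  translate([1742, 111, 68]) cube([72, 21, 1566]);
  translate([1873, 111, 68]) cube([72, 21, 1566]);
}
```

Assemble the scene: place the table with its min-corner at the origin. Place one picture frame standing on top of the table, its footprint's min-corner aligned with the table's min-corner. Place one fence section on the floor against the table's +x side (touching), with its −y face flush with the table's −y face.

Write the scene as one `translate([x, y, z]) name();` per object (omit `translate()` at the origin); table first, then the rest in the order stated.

table();
translate([0, 0, 701]) picture_frame();
translate([654, 0, 0]) fence_section();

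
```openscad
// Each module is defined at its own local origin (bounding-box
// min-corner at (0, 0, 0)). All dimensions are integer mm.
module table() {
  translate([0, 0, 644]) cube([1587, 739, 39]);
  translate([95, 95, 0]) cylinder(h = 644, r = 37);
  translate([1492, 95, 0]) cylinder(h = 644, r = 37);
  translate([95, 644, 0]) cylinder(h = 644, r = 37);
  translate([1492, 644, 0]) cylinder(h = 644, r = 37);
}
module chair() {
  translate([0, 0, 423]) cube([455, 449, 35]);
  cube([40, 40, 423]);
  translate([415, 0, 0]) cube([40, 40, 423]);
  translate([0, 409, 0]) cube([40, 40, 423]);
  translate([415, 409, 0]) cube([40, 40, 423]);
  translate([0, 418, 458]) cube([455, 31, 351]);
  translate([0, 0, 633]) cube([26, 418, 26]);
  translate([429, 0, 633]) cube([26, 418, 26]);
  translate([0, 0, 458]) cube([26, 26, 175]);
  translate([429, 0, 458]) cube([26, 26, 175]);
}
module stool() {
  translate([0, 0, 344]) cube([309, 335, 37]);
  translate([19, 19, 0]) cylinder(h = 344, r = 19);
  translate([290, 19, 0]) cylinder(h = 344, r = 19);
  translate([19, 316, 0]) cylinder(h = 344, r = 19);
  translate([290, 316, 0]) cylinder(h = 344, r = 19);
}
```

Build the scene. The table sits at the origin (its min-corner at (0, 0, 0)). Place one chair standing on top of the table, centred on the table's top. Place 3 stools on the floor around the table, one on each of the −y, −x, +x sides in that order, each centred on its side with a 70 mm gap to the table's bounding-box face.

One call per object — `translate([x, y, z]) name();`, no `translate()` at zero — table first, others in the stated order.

table();
translate([566, 145, 683]) chair();
translate([639, -405, 0]) stool();
translate([-379, 202, 0]) stool();
translate([1657, 202, 0]) stool();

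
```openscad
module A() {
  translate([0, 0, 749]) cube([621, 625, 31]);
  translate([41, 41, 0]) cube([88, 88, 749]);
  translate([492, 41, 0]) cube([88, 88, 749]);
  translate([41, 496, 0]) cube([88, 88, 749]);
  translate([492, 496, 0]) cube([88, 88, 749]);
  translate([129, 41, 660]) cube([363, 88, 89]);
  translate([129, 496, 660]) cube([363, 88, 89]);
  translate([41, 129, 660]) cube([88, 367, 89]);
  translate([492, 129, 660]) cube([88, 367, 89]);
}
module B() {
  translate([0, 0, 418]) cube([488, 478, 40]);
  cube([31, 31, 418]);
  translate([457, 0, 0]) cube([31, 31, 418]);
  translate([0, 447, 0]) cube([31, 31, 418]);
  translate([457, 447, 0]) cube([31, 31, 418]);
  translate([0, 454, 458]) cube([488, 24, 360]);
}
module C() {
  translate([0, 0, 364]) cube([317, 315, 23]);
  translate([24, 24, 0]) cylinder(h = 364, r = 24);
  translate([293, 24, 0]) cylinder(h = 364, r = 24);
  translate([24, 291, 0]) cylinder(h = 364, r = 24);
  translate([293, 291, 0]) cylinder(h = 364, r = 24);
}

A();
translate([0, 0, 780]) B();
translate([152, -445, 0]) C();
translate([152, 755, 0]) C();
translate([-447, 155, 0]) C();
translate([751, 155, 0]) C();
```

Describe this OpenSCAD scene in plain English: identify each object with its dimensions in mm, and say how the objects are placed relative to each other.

A is a table: top 621 mm (x) × 625 mm (y), 31 mm thick, upper face at z = 780 mm, on four 88×88 mm square legs, each inset 41 mm from the nearest pair of top edges, running from z = 0 to the bottom of the top. Four apron rails, 88 mm thick and 89 mm tall, run between adjacent legs with their top edges flush with the underside of the top and their outer faces flush with the legs' outer faces.

B is a chair: 488×478 mm seat, 40 mm thick, top at z = 458 mm, on four 31 mm square corner legs flush with the seat edges. A 24 mm thick backrest slab spans the full seat width, extending 360 mm above the seat top, its back face flush with the seat's +y edge.

C is a four-legged stool. The seat is a 317×315×23 mm slab whose top surface is at z = 387 mm; four round legs, each 48 mm in diameter, run from the floor (z = 0) to the underside of the seat, each leg's axis is inset half a diameter from the nearest pair of seat edges (so the leg's bounding box is flush with the corner).

The chair is on top of the table. Four stools sit around the table at the −y, +y, −x, +x sides.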